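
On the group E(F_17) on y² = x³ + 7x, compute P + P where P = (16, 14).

(1, 12)

tangent at (16, 14): λ = (3·16² + 7)/(2·14) ≡ 10/11. 11⁻¹ ≡ 14 (mod 17), so λ ≡ 10·14 ≡ 4.
  x = λ² - 16 - 16 = 16 - 32 ≡ 1; y = λ·(16 - 1) - 14 ≡ 12. → (1, 12)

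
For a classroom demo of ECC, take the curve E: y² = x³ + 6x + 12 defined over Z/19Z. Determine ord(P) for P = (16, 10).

6

2P: tangent at (16, 10): λ = (3·16² + 6)/(2·10) ≡ 14/1. 1⁻¹ ≡ 1 (mod 19), so λ ≡ 14·1 ≡ 14.
  x = λ² - 16 - 16 = 196 - 32 ≡ 12; y = λ·(16 - 12) - 10 ≡ 8. → (12, 8)
3P: (12, 8) + (16, 10). λ = (10 - 8)/(16 - 12) ≡ 2/4 mod 19. 4⁻¹ ≡ 5 (mod 19), so λ ≡ 10.
  x = λ² - 12 - 16 = 100 - 28 ≡ 15; y = λ·(12 - 15) - 8 ≡ 0. → (15, 0)
4P: (15, 0) + (16, 10). λ = (10 - 0)/(16 - 15) ≡ 10/1 mod 19. 1⁻¹ ≡ 1 (mod 19), so λ ≡ 10.
  x = λ² - 15 - 16 = 100 - 31 ≡ 12; y = λ·(15 - 12) - 0 ≡ 11. → (12, 11)
5P: (12, 11) + (16, 10). λ = (10 - 11)/(16 - 12) ≡ 18/4 mod 19. 4⁻¹ ≡ 5 (mod 19) since 4·5 = 20 ≡ 1, so λ ≡ 14.
  x = λ² - 12 - 16 = 196 - 28 ≡ 16; y = λ·(12 - 16) - 11 ≡ 9. → (16, 9)
6P: (16, 9) + (16, 10): same x and y₁ ≡ -y₂, so the sum is the point at infinity.
6P = the point at infinity, so the order is 6.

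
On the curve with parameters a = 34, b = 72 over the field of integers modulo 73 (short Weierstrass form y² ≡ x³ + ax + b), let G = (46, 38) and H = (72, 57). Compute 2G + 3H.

(39, 45)

First 2G:
Repeated addition: build up to 2G.
2G: tangent at (46, 38): λ = (3·46² + 34)/(2·38) ≡ 31/3. 3⁻¹ ≡ 49 (mod 73), so λ ≡ 31·49 ≡ 59.
  x = λ² - 46 - 46 = 3481 - 92 ≡ 31; y = λ·(46 - 31) - 38 ≡ 44. → (31, 44)
2G = (31, 44).
Next 3H:
Repeated addition: build up to 3H.
2H: tangent at (72, 57): λ = (3·72² + 34)/(2·57) ≡ 37/41. 41⁻¹ ≡ 57 (mod 73) since 41·57 = 2337 ≡ 1, so λ ≡ 37·57 ≡ 65.
  x = λ² - 72 - 72 = 4225 - 144 ≡ 66; y = λ·(72 - 66) - 57 ≡ 41. → (66, 41)
3H: (66, 41) + (72, 57). λ = (57 - 41)/(72 - 66) ≡ 16/6 mod 73. 6⁻¹ ≡ 61 (mod 73) since 6·61 = 366 ≡ 1, so λ ≡ 27.
  x = λ² - 66 - 72 = 729 - 138 ≡ 7; y = λ·(66 - 7) - 41 ≡ 19. → (7, 19)
3H = (7, 19).
Finally 2G + 3H:
(31, 44) + (7, 19). λ = (19 - 44)/(7 - 31) ≡ 48/49 mod 73. 49⁻¹ ≡ 3 (mod 73), so λ ≡ 71.
  x = λ² - 31 - 7 = 5041 - 38 ≡ 39; y = λ·(31 - 39) - 44 ≡ 45. → (39, 45)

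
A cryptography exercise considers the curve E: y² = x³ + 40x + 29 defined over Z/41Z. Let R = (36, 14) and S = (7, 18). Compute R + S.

(36, 14) + (7, 18). λ = (18 - 14)/(7 - 36) ≡ 4/12 mod 41. 12⁻¹ ≡ 24 (mod 41), so λ ≡ 14.
  x = λ² - 36 - 7 = 196 - 43 ≡ 30; y = λ·(36 - 30) - 14 ≡ 29. → (30, 29)

(30, 29)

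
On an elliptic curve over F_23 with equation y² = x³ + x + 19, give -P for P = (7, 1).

-(7, 1) = (7, -1 mod 23) = (7, 22).

(7, 22)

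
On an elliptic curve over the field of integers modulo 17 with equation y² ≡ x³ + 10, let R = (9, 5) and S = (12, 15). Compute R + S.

(9, 5) + (12, 15). λ = (15 - 5)/(12 - 9) ≡ 10/3 mod 17. 3⁻¹ ≡ 6 (mod 17), so λ ≡ 9.
  x = λ² - 9 - 12 = 81 - 21 ≡ 9; y = λ·(9 - 9) - 5 ≡ 12. → (9, 12)

(9, 12)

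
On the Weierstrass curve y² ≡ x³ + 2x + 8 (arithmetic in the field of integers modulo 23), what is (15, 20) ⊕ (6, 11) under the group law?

(15, 20) + (6, 11). λ = (11 - 20)/(6 - 15) ≡ 14/14 mod 23. 14⁻¹ ≡ 5 (mod 23) since 14·5 = 70 ≡ 1, so λ ≡ 1.
  x = λ² - 15 - 6 = 1 - 21 ≡ 3; y = λ·(15 - 3) - 20 ≡ 15. → (3, 15)

(3, 15)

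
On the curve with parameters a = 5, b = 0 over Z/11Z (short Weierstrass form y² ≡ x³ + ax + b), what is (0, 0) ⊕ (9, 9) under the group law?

(3, 8)

(0, 0) + (9, 9). λ = (9 - 0)/(9 - 0) ≡ 9/9 mod 11. 9⁻¹ ≡ 5 (mod 11) since 9·5 = 45 ≡ 1, so λ ≡ 1.
  x = λ² - 0 - 9 = 1 - 9 ≡ 3; y = λ·(0 - 3) - 0 ≡ 8. → (3, 8)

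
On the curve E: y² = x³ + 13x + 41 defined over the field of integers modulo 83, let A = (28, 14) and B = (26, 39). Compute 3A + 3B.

(16, 64)

First 3A:
Repeated addition: build up to 3A.
2A: tangent at (28, 14): λ = (3·28² + 13)/(2·14) ≡ 41/28. 28⁻¹ ≡ 3 (mod 83), so λ ≡ 41·3 ≡ 40.
  x = λ² - 28 - 28 = 1600 - 56 ≡ 50; y = λ·(28 - 50) - 14 ≡ 19. → (50, 19)
3A: (50, 19) + (28, 14). λ = (14 - 19)/(28 - 50) ≡ 78/61 mod 83. 61⁻¹ ≡ 49 (mod 83) since 61·49 = 2989 ≡ 1, so λ ≡ 4.
  x = λ² - 50 - 28 = 16 - 78 ≡ 21; y = λ·(50 - 21) - 19 ≡ 14. → (21, 14)
3A = (21, 14).
Next 3B:
Repeated addition: build up to 3B.
2B: tangent at (26, 39): λ = (3·26² + 13)/(2·39) ≡ 49/78. 78⁻¹ ≡ 33 (mod 83) since 78·33 = 2574 ≡ 1, so λ ≡ 49·33 ≡ 40.
  x = λ² - 26 - 26 = 1600 - 52 ≡ 54; y = λ·(26 - 54) - 39 ≡ 3. → (54, 3)
3B: (54, 3) + (26, 39). λ = (39 - 3)/(26 - 54) ≡ 36/55 mod 83. 55⁻¹ ≡ 80 (mod 83) since 55·80 = 4400 ≡ 1, so λ ≡ 58.
  x = λ² - 54 - 26 = 3364 - 80 ≡ 47; y = λ·(54 - 47) - 3 ≡ 71. → (47, 71)
3B = (47, 71).
Finally 3A + 3B:
(21, 14) + (47, 71). λ = (71 - 14)/(47 - 21) ≡ 57/26 mod 83. 26⁻¹ ≡ 16 (mod 83) since 26·16 = 416 ≡ 1, so λ ≡ 82.
  x = λ² - 21 - 47 = 6724 - 68 ≡ 16; y = λ·(21 - 16) - 14 ≡ 64. → (16, 64)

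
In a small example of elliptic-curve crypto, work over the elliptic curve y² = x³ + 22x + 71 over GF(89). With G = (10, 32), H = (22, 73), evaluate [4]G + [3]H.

First 4G:
Repeated addition: build up to 4G.
2G: tangent at (10, 32): λ = (3·10² + 22)/(2·32) ≡ 55/64. 64⁻¹ ≡ 32 (mod 89) since 64·32 = 2048 ≡ 1, so λ ≡ 55·32 ≡ 69.
  x = λ² - 10 - 10 = 4761 - 20 ≡ 24; y = λ·(10 - 24) - 32 ≡ 70. → (24, 70)
3G: (24, 70) + (10, 32). λ = (32 - 70)/(10 - 24) ≡ 51/75 mod 89. 75⁻¹ ≡ 19 (mod 89), so λ ≡ 79.
  x = λ² - 24 - 10 = 6241 - 34 ≡ 66; y = λ·(24 - 66) - 70 ≡ 83. → (66, 83)
4G: (66, 83) + (10, 32). λ = (32 - 83)/(10 - 66) ≡ 38/33 mod 89. 33⁻¹ ≡ 27 (mod 89), so λ ≡ 47.
  x = λ² - 66 - 10 = 2209 - 76 ≡ 86; y = λ·(66 - 86) - 83 ≡ 45. → (86, 45)
4G = (86, 45).
Next 3H:
Repeated addition: build up to 3H.
2H: tangent at (22, 73): λ = (3·22² + 22)/(2·73) ≡ 50/57. 57⁻¹ ≡ 25 (mod 89) since 57·25 = 1425 ≡ 1, so λ ≡ 50·25 ≡ 4.
  x = λ² - 22 - 22 = 16 - 44 ≡ 61; y = λ·(22 - 61) - 73 ≡ 38. → (61, 38)
3H: (61, 38) + (22, 73). λ = (73 - 38)/(22 - 61) ≡ 35/50 mod 89. 50⁻¹ ≡ 73 (mod 89) since 50·73 = 3650 ≡ 1, so λ ≡ 63.
  x = λ² - 61 - 22 = 3969 - 83 ≡ 59; y = λ·(61 - 59) - 38 ≡ 88. → (59, 88)
3H = (59, 88).
Finally 4G + 3H:
(86, 45) + (59, 88). λ = (88 - 45)/(59 - 86) ≡ 43/62 mod 89. 62⁻¹ ≡ 56 (mod 89) since 62·56 = 3472 ≡ 1, so λ ≡ 5.
  x = λ² - 86 - 59 = 25 - 145 ≡ 58; y = λ·(86 - 58) - 45 ≡ 6. → (58, 6)

(58, 6)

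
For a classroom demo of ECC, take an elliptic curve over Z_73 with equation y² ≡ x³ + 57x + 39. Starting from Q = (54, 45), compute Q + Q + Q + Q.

Double-and-add on 4 = (100)₂. Start with Q = (54, 45) for the leading 1-bit.
double: tangent at (54, 45): λ = (3·54² + 57)/(2·45) ≡ 45/17. 17⁻¹ ≡ 43 (mod 73) since 17·43 = 731 ≡ 1, so λ ≡ 45·43 ≡ 37.
  x = λ² - 54 - 54 = 1369 - 108 ≡ 20; y = λ·(54 - 20) - 45 ≡ 45. → (20, 45)
double: tangent at (20, 45): λ = (3·20² + 57)/(2·45) ≡ 16/17. 17⁻¹ ≡ 43 (mod 73), so λ ≡ 16·43 ≡ 31.
  x = λ² - 20 - 20 = 961 - 40 ≡ 45; y = λ·(20 - 45) - 45 ≡ 56. → (45, 56)

(45, 56)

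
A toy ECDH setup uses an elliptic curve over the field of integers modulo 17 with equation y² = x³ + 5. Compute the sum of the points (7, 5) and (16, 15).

(3, 7)

(7, 5) + (16, 15). λ = (15 - 5)/(16 - 7) ≡ 10/9 mod 17. 9⁻¹ ≡ 2 (mod 17), so λ ≡ 3.
  x = λ² - 7 - 16 = 9 - 23 ≡ 3; y = λ·(7 - 3) - 5 ≡ 7. → (3, 7)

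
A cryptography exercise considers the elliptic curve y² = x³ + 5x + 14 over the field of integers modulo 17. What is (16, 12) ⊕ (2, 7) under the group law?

(15, 9)

(16, 12) + (2, 7). λ = (7 - 12)/(2 - 16) ≡ 12/3 mod 17. 3⁻¹ ≡ 6 (mod 17), so λ ≡ 4.
  x = λ² - 16 - 2 = 16 - 18 ≡ 15; y = λ·(16 - 15) - 12 ≡ 9. → (15, 9)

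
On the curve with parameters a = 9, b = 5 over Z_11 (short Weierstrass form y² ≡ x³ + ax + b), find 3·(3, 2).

Write G = (3, 2).
Repeated addition: build up to 3G.
2G: tangent at (3, 2): λ = (3·3² + 9)/(2·2) ≡ 3/4. 4⁻¹ ≡ 3 (mod 11), so λ ≡ 3·3 ≡ 9.
  x = λ² - 3 - 3 = 81 - 6 ≡ 9; y = λ·(3 - 9) - 2 ≡ 10. → (9, 10)
3G: (9, 10) + (3, 2). λ = (2 - 10)/(3 - 9) ≡ 3/5 mod 11. 5⁻¹ ≡ 9 (mod 11), so λ ≡ 5.
  x = λ² - 9 - 3 = 25 - 12 ≡ 2; y = λ·(9 - 2) - 10 ≡ 3. → (2, 3)

(2, 3)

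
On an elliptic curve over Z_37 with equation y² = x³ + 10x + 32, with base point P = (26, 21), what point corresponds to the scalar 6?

Double-and-add on 6 = (110)₂. Start with P = (26, 21) for the leading 1-bit.
double: tangent at (26, 21): λ = (3·26² + 10)/(2·21) ≡ 3/5. 5⁻¹ ≡ 15 (mod 37), so λ ≡ 3·15 ≡ 8.
  x = λ² - 26 - 26 = 64 - 52 ≡ 12; y = λ·(26 - 12) - 21 ≡ 17. → (12, 17)
add P: (12, 17) + (26, 21). λ = (21 - 17)/(26 - 12) ≡ 4/14 mod 37. 14⁻¹ ≡ 8 (mod 37), so λ ≡ 32.
  x = λ² - 12 - 26 = 1024 - 38 ≡ 24; y = λ·(12 - 24) - 17 ≡ 6. → (24, 6)
double: tangent at (24, 6): λ = (3·24² + 10)/(2·6) ≡ 36/12. 12⁻¹ ≡ 34 (mod 37), so λ ≡ 36·34 ≡ 3.
  x = λ² - 24 - 24 = 9 - 48 ≡ 35; y = λ·(24 - 35) - 6 ≡ 35. → (35, 35)

(35, 35)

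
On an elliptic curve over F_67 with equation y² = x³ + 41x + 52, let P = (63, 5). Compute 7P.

(31, 48)

Double-and-add on 7 = (111)₂. Start with P = (63, 5) for the leading 1-bit.
double: tangent at (63, 5): λ = (3·63² + 41)/(2·5) ≡ 22/10. 10⁻¹ ≡ 47 (mod 67) since 10·47 = 470 ≡ 1, so λ ≡ 22·47 ≡ 29.
  x = λ² - 63 - 63 = 841 - 126 ≡ 45; y = λ·(63 - 45) - 5 ≡ 48. → (45, 48)
add P: (45, 48) + (63, 5). λ = (5 - 48)/(63 - 45) ≡ 24/18 mod 67. 18⁻¹ ≡ 41 (mod 67) since 18·41 = 738 ≡ 1, so λ ≡ 46.
  x = λ² - 45 - 63 = 2116 - 108 ≡ 65; y = λ·(45 - 65) - 48 ≡ 37. → (65, 37)
double: tangent at (65, 37): λ = (3·65² + 41)/(2·37) ≡ 53/7. 7⁻¹ ≡ 48 (mod 67), so λ ≡ 53·48 ≡ 65.
  x = λ² - 65 - 65 = 4225 - 130 ≡ 8; y = λ·(65 - 8) - 37 ≡ 50. → (8, 50)
add P: (8, 50) + (63, 5). λ = (5 - 50)/(63 - 8) ≡ 22/55 mod 67. 55⁻¹ ≡ 39 (mod 67) since 55·39 = 2145 ≡ 1, so λ ≡ 54.
  x = λ² - 8 - 63 = 2916 - 71 ≡ 31; y = λ·(8 - 31) - 50 ≡ 48. → (31, 48)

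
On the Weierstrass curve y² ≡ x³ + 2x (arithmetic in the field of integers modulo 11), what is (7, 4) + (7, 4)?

tangent at (7, 4): λ = (3·7² + 2)/(2·4) ≡ 6/8. 8⁻¹ ≡ 7 (mod 11) since 8·7 = 56 ≡ 1, so λ ≡ 6·7 ≡ 9.
  x = λ² - 7 - 7 = 81 - 14 ≡ 1; y = λ·(7 - 1) - 4 ≡ 6. → (1, 6)

(1, 6)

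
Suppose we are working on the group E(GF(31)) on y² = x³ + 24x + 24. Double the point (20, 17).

tangent at (20, 17): λ = (3·20² + 24)/(2·17) ≡ 15/3. 3⁻¹ ≡ 21 (mod 31), so λ ≡ 15·21 ≡ 5.
  x = λ² - 20 - 20 = 25 - 40 ≡ 16; y = λ·(20 - 16) - 17 ≡ 3. → (16, 3)

(16, 3)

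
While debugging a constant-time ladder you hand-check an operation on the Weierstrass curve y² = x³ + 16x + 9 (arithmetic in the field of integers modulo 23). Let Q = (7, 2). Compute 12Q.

(2, 7)

Repeated addition: build up to 12Q.
2Q: tangent at (7, 2): λ = (3·7² + 16)/(2·2) ≡ 2/4. 4⁻¹ ≡ 6 (mod 23), so λ ≡ 2·6 ≡ 12.
  x = λ² - 7 - 7 = 144 - 14 ≡ 15; y = λ·(7 - 15) - 2 ≡ 17. → (15, 17)
3Q: (15, 17) + (7, 2). λ = (2 - 17)/(7 - 15) ≡ 8/15 mod 23. 15⁻¹ ≡ 20 (mod 23), so λ ≡ 22.
  x = λ² - 15 - 7 = 484 - 22 ≡ 2; y = λ·(15 - 2) - 17 ≡ 16. → (2, 16)
4Q: (2, 16) + (7, 2). λ = (2 - 16)/(7 - 2) ≡ 9/5 mod 23. 5⁻¹ ≡ 14 (mod 23), so λ ≡ 11.
  x = λ² - 2 - 7 = 121 - 9 ≡ 20; y = λ·(2 - 20) - 16 ≡ 16. → (20, 16)
5Q: (20, 16) + (7, 2). λ = (2 - 16)/(7 - 20) ≡ 9/10 mod 23. 10⁻¹ ≡ 7 (mod 23), so λ ≡ 17.
  x = λ² - 20 - 7 = 289 - 27 ≡ 9; y = λ·(20 - 9) - 16 ≡ 10. → (9, 10)
6Q: (9, 10) + (7, 2). λ = (2 - 10)/(7 - 9) ≡ 15/21 mod 23. 21⁻¹ ≡ 11 (mod 23) since 21·11 = 231 ≡ 1, so λ ≡ 4.
  x = λ² - 9 - 7 = 16 - 16 ≡ 0; y = λ·(9 - 0) - 10 ≡ 3. → (0, 3)
7Q: (0, 3) + (7, 2). λ = (2 - 3)/(7 - 0) ≡ 22/7 mod 23. 7⁻¹ ≡ 10 (mod 23), so λ ≡ 13.
  x = λ² - 0 - 7 = 169 - 7 ≡ 1; y = λ·(0 - 1) - 3 ≡ 7. → (1, 7)
8Q: (1, 7) + (7, 2). λ = (2 - 7)/(7 - 1) ≡ 18/6 mod 23. 6⁻¹ ≡ 4 (mod 23), so λ ≡ 3.
  x = λ² - 1 - 7 = 9 - 8 ≡ 1; y = λ·(1 - 1) - 7 ≡ 16. → (1, 16)
9Q: (1, 16) + (7, 2). λ = (2 - 16)/(7 - 1) ≡ 9/6 mod 23. 6⁻¹ ≡ 4 (mod 23) since 6·4 = 24 ≡ 1, so λ ≡ 13.
  x = λ² - 1 - 7 = 169 - 8 ≡ 0; y = λ·(1 - 0) - 16 ≡ 20. → (0, 20)
10Q: (0, 20) + (7, 2). λ = (2 - 20)/(7 - 0) ≡ 5/7 mod 23. 7⁻¹ ≡ 10 (mod 23), so λ ≡ 4.
  x = λ² - 0 - 7 = 16 - 7 ≡ 9; y = λ·(0 - 9) - 20 ≡ 13. → (9, 13)
11Q: (9, 13) + (7, 2). λ = (2 - 13)/(7 - 9) ≡ 12/21 mod 23. 21⁻¹ ≡ 11 (mod 23), so λ ≡ 17.
  x = λ² - 9 - 7 = 289 - 16 ≡ 20; y = λ·(9 - 20) - 13 ≡ 7. → (20, 7)
12Q: (20, 7) + (7, 2). λ = (2 - 7)/(7 - 20) ≡ 18/10 mod 23. 10⁻¹ ≡ 7 (mod 23), so λ ≡ 11.
  x = λ² - 20 - 7 = 121 - 27 ≡ 2; y = λ·(20 - 2) - 7 ≡ 7. → (2, 7)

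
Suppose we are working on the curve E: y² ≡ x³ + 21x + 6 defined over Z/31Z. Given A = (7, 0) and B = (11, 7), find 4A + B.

(11, 7)

First 4A:
Double-and-add on 4 = (100)₂. Start with A = (7, 0) for the leading 1-bit.
double: (7, 0) + (7, 0): same x and y₁ ≡ -y₂, so the sum is O.
double: O + O = O (identity).
4A = O.
Finally 4A + B:
O + (11, 7) = (11, 7) (identity).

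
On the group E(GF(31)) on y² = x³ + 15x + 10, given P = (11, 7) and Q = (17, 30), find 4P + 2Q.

(4, 17)

First 4P:
Repeated addition: build up to 4P.
2P: tangent at (11, 7): λ = (3·11² + 15)/(2·7) ≡ 6/14. 14⁻¹ ≡ 20 (mod 31), so λ ≡ 6·20 ≡ 27.
  x = λ² - 11 - 11 = 729 - 22 ≡ 25; y = λ·(11 - 25) - 7 ≡ 18. → (25, 18)
3P: (25, 18) + (11, 7). λ = (7 - 18)/(11 - 25) ≡ 20/17 mod 31. 17⁻¹ ≡ 11 (mod 31), so λ ≡ 3.
  x = λ² - 25 - 11 = 9 - 36 ≡ 4; y = λ·(25 - 4) - 18 ≡ 14. → (4, 14)
4P: (4, 14) + (11, 7). λ = (7 - 14)/(11 - 4) ≡ 24/7 mod 31. 7⁻¹ ≡ 9 (mod 31), so λ ≡ 30.
  x = λ² - 4 - 11 = 900 - 15 ≡ 17; y = λ·(4 - 17) - 14 ≡ 30. → (17, 30)
4P = (17, 30).
Next 2Q:
Repeated addition: build up to 2Q.
2Q: tangent at (17, 30): λ = (3·17² + 15)/(2·30) ≡ 14/29. 29⁻¹ ≡ 15 (mod 31) since 29·15 = 435 ≡ 1, so λ ≡ 14·15 ≡ 24.
  x = λ² - 17 - 17 = 576 - 34 ≡ 15; y = λ·(17 - 15) - 30 ≡ 18. → (15, 18)
2Q = (15, 18).
Finally 4P + 2Q:
(17, 30) + (15, 18). λ = (18 - 30)/(15 - 17) ≡ 19/29 mod 31. 29⁻¹ ≡ 15 (mod 31) since 29·15 = 435 ≡ 1, so λ ≡ 6.
  x = λ² - 17 - 15 = 36 - 32 ≡ 4; y = λ·(17 - 4) - 30 ≡ 17. → (4, 17)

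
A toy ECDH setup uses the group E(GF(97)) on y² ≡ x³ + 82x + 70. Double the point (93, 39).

(0, 19)

tangent at (93, 39): λ = (3·93² + 82)/(2·39) ≡ 33/78. 78⁻¹ ≡ 51 (mod 97) since 78·51 = 3978 ≡ 1, so λ ≡ 33·51 ≡ 34.
  x = λ² - 93 - 93 = 1156 - 186 ≡ 0; y = λ·(93 - 0) - 39 ≡ 19. → (0, 19)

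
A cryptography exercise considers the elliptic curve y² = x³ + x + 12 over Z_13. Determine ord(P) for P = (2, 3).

9

2P: tangent at (2, 3): λ = (3·2² + 1)/(2·3) ≡ 0/6. 6⁻¹ ≡ 11 (mod 13), so λ ≡ 0·11 ≡ 0.
  x = λ² - 2 - 2 = 0 - 4 ≡ 9; y = λ·(2 - 9) - 3 ≡ 10. → (9, 10)
3P: (9, 10) + (2, 3). λ = (3 - 10)/(2 - 9) ≡ 6/6 mod 13. 6⁻¹ ≡ 11 (mod 13) since 6·11 = 66 ≡ 1, so λ ≡ 1.
  x = λ² - 9 - 2 = 1 - 11 ≡ 3; y = λ·(9 - 3) - 10 ≡ 9. → (3, 9)
4P: (3, 9) + (2, 3). λ = (3 - 9)/(2 - 3) ≡ 7/12 mod 13. 12⁻¹ ≡ 12 (mod 13), so λ ≡ 6.
  x = λ² - 3 - 2 = 36 - 5 ≡ 5; y = λ·(3 - 5) - 9 ≡ 5. → (5, 5)
5P: (5, 5) + (2, 3). λ = (3 - 5)/(2 - 5) ≡ 11/10 mod 13. 10⁻¹ ≡ 4 (mod 13) since 10·4 = 40 ≡ 1, so λ ≡ 5.
  x = λ² - 5 - 2 = 25 - 7 ≡ 5; y = λ·(5 - 5) - 5 ≡ 8. → (5, 8)
6P: (5, 8) + (2, 3). λ = (3 - 8)/(2 - 5) ≡ 8/10 mod 13. 10⁻¹ ≡ 4 (mod 13) since 10·4 = 40 ≡ 1, so λ ≡ 6.
  x = λ² - 5 - 2 = 36 - 7 ≡ 3; y = λ·(5 - 3) - 8 ≡ 4. → (3, 4)
7P: (3, 4) + (2, 3). λ = (3 - 4)/(2 - 3) ≡ 12/12 mod 13. 12⁻¹ ≡ 12 (mod 13), so λ ≡ 1.
  x = λ² - 3 - 2 = 1 - 5 ≡ 9; y = λ·(3 - 9) - 4 ≡ 3. → (9, 3)
8P: (9, 3) + (2, 3). λ = (3 - 3)/(2 - 9) ≡ 0/6 mod 13. 6⁻¹ ≡ 11 (mod 13), so λ ≡ 0.
  x = λ² - 9 - 2 = 0 - 11 ≡ 2; y = λ·(9 - 2) - 3 ≡ 10. → (2, 10)
9P: (2, 10) + (2, 3): same x and y₁ ≡ -y₂, so the sum is ∞.
9P = ∞, so the order is 9.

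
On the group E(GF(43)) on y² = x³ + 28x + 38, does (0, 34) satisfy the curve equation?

y² = 34² ≡ 38; x³ + 28x + 38 = 38 ≡ 38 (mod 43). 38 = 38.

yes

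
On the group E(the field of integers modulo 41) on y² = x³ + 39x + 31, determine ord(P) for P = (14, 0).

2

2P: (14, 0) + (14, 0): same x and y₁ ≡ -y₂, so the sum is O.
2P = O, so the order is 2.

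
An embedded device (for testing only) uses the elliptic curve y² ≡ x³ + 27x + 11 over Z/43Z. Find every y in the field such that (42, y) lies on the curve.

x³ + 27x + 11 = 75233 ≡ 26 (mod 43).
26 is a non-residue mod 43; no y exists.

none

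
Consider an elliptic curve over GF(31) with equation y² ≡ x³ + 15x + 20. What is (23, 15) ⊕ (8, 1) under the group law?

(9, 27)

(23, 15) + (8, 1). λ = (1 - 15)/(8 - 23) ≡ 17/16 mod 31. 16⁻¹ ≡ 2 (mod 31), so λ ≡ 3.
  x = λ² - 23 - 8 = 9 - 31 ≡ 9; y = λ·(23 - 9) - 15 ≡ 27. → (9, 27)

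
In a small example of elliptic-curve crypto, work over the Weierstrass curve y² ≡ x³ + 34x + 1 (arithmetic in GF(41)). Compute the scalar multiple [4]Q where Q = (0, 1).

(5, 3)

Repeated addition: build up to 4Q.
2Q: tangent at (0, 1): λ = (3·0² + 34)/(2·1) ≡ 34/2. 2⁻¹ ≡ 21 (mod 41) since 2·21 = 42 ≡ 1, so λ ≡ 34·21 ≡ 17.
  x = λ² - 0 - 0 = 289 - 0 ≡ 2; y = λ·(0 - 2) - 1 ≡ 6. → (2, 6)
3Q: (2, 6) + (0, 1). λ = (1 - 6)/(0 - 2) ≡ 36/39 mod 41. 39⁻¹ ≡ 20 (mod 41), so λ ≡ 23.
  x = λ² - 2 - 0 = 529 - 2 ≡ 35; y = λ·(2 - 35) - 6 ≡ 14. → (35, 14)
4Q: (35, 14) + (0, 1). λ = (1 - 14)/(0 - 35) ≡ 28/6 mod 41. 6⁻¹ ≡ 7 (mod 41) since 6·7 = 42 ≡ 1, so λ ≡ 32.
  x = λ² - 35 - 0 = 1024 - 35 ≡ 5; y = λ·(35 - 5) - 14 ≡ 3. → (5, 3)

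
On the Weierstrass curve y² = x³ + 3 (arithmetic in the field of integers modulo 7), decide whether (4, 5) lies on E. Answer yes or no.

y² = 5² ≡ 4; x³ + 0x + 3 = 67 ≡ 4 (mod 7). 4 = 4.

yes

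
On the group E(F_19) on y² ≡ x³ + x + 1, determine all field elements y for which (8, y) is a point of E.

none

x³ + 1x + 1 = 521 ≡ 8 (mod 19).
8 is a non-residue mod 19; no y exists.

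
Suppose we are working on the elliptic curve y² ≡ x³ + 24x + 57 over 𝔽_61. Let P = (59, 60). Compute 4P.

Double-and-add on 4 = (100)₂. Start with P = (59, 60) for the leading 1-bit.
double: tangent at (59, 60): λ = (3·59² + 24)/(2·60) ≡ 36/59. 59⁻¹ ≡ 30 (mod 61) since 59·30 = 1770 ≡ 1, so λ ≡ 36·30 ≡ 43.
  x = λ² - 59 - 59 = 1849 - 118 ≡ 23; y = λ·(59 - 23) - 60 ≡ 24. → (23, 24)
double: tangent at (23, 24): λ = (3·23² + 24)/(2·24) ≡ 25/48. 48⁻¹ ≡ 14 (mod 61), so λ ≡ 25·14 ≡ 45.
  x = λ² - 23 - 23 = 2025 - 46 ≡ 27; y = λ·(23 - 27) - 24 ≡ 40. → (27, 40)

(27, 40)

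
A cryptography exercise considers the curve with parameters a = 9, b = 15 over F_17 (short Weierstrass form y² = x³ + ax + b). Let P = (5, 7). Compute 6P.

(11, 0)

Repeated addition: build up to 6P.
2P: tangent at (5, 7): λ = (3·5² + 9)/(2·7) ≡ 16/14. 14⁻¹ ≡ 11 (mod 17), so λ ≡ 16·11 ≡ 6.
  x = λ² - 5 - 5 = 36 - 10 ≡ 9; y = λ·(5 - 9) - 7 ≡ 3. → (9, 3)
3P: (9, 3) + (5, 7). λ = (7 - 3)/(5 - 9) ≡ 4/13 mod 17. 13⁻¹ ≡ 4 (mod 17), so λ ≡ 16.
  x = λ² - 9 - 5 = 256 - 14 ≡ 4; y = λ·(9 - 4) - 3 ≡ 9. → (4, 9)
4P: (4, 9) + (5, 7). λ = (7 - 9)/(5 - 4) ≡ 15/1 mod 17. 1⁻¹ ≡ 1 (mod 17), so λ ≡ 15.
  x = λ² - 4 - 5 = 225 - 9 ≡ 12; y = λ·(4 - 12) - 9 ≡ 7. → (12, 7)
5P: (12, 7) + (5, 7). λ = (7 - 7)/(5 - 12) ≡ 0/10 mod 17. 10⁻¹ ≡ 12 (mod 17), so λ ≡ 0.
  x = λ² - 12 - 5 = 0 - 17 ≡ 0; y = λ·(12 - 0) - 7 ≡ 10. → (0, 10)
6P: (0, 10) + (5, 7). λ = (7 - 10)/(5 - 0) ≡ 14/5 mod 17. 5⁻¹ ≡ 7 (mod 17) since 5·7 = 35 ≡ 1, so λ ≡ 13.
  x = λ² - 0 - 5 = 169 - 5 ≡ 11; y = λ·(0 - 11) - 10 ≡ 0. → (11, 0)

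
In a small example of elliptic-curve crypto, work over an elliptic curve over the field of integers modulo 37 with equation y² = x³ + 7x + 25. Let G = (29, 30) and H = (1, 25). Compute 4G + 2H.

(8, 1)

First 4G:
Double-and-add on 4 = (100)₂. Start with G = (29, 30) for the leading 1-bit.
double: tangent at (29, 30): λ = (3·29² + 7)/(2·30) ≡ 14/23. 23⁻¹ ≡ 29 (mod 37), so λ ≡ 14·29 ≡ 36.
  x = λ² - 29 - 29 = 1296 - 58 ≡ 17; y = λ·(29 - 17) - 30 ≡ 32. → (17, 32)
double: tangent at (17, 32): λ = (3·17² + 7)/(2·32) ≡ 23/27. 27⁻¹ ≡ 11 (mod 37) since 27·11 = 297 ≡ 1, so λ ≡ 23·11 ≡ 31.
  x = λ² - 17 - 17 = 961 - 34 ≡ 2; y = λ·(17 - 2) - 32 ≡ 26. → (2, 26)
4G = (2, 26).
Next 2H:
Repeated addition: build up to 2H.
2H: tangent at (1, 25): λ = (3·1² + 7)/(2·25) ≡ 10/13. 13⁻¹ ≡ 20 (mod 37), so λ ≡ 10·20 ≡ 15.
  x = λ² - 1 - 1 = 225 - 2 ≡ 1; y = λ·(1 - 1) - 25 ≡ 12. → (1, 12)
2H = (1, 12).
Finally 4G + 2H:
(2, 26) + (1, 12). λ = (12 - 26)/(1 - 2) ≡ 23/36 mod 37. 36⁻¹ ≡ 36 (mod 37), so λ ≡ 14.
  x = λ² - 2 - 1 = 196 - 3 ≡ 8; y = λ·(2 - 8) - 26 ≡ 1. → (8, 1)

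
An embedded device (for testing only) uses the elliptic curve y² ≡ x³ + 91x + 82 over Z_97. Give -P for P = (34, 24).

(34, 73)

-(34, 24) = (34, -24 mod 97) = (34, 73).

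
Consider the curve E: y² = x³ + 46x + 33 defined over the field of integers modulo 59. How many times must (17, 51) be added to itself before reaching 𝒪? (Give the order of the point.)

2P: tangent at (17, 51): λ = (3·17² + 46)/(2·51) ≡ 28/43. 43⁻¹ ≡ 11 (mod 59) since 43·11 = 473 ≡ 1, so λ ≡ 28·11 ≡ 13.
  x = λ² - 17 - 17 = 169 - 34 ≡ 17; y = λ·(17 - 17) - 51 ≡ 8. → (17, 8)
3P: (17, 8) + (17, 51): same x and y₁ ≡ -y₂, so the sum is 𝒪.
3P = 𝒪, so the order is 3.

3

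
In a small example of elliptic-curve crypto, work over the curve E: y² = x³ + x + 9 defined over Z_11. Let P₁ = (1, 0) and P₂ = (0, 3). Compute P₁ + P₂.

(1, 0) + (0, 3). λ = (3 - 0)/(0 - 1) ≡ 3/10 mod 11. 10⁻¹ ≡ 10 (mod 11), so λ ≡ 8.
  x = λ² - 1 - 0 = 64 - 1 ≡ 8; y = λ·(1 - 8) - 0 ≡ 10. → (8, 10)

(8, 10)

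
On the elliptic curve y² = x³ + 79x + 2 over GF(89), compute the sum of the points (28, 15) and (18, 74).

(52, 2)

(28, 15) + (18, 74). λ = (74 - 15)/(18 - 28) ≡ 59/79 mod 89. 79⁻¹ ≡ 80 (mod 89) since 79·80 = 6320 ≡ 1, so λ ≡ 3.
  x = λ² - 28 - 18 = 9 - 46 ≡ 52; y = λ·(28 - 52) - 15 ≡ 2. → (52, 2)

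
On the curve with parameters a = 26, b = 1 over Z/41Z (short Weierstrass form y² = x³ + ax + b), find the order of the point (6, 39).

2P: tangent at (6, 39): λ = (3·6² + 26)/(2·39) ≡ 11/37. 37⁻¹ ≡ 10 (mod 41) since 37·10 = 370 ≡ 1, so λ ≡ 11·10 ≡ 28.
  x = λ² - 6 - 6 = 784 - 12 ≡ 34; y = λ·(6 - 34) - 39 ≡ 38. → (34, 38)
3P: (34, 38) + (6, 39). λ = (39 - 38)/(6 - 34) ≡ 1/13 mod 41. 13⁻¹ ≡ 19 (mod 41), so λ ≡ 19.
  x = λ² - 34 - 6 = 361 - 40 ≡ 34; y = λ·(34 - 34) - 38 ≡ 3. → (34, 3)
4P: (34, 3) + (6, 39). λ = (39 - 3)/(6 - 34) ≡ 36/13 mod 41. 13⁻¹ ≡ 19 (mod 41), so λ ≡ 28.
  x = λ² - 34 - 6 = 784 - 40 ≡ 6; y = λ·(34 - 6) - 3 ≡ 2. → (6, 2)
5P: (6, 2) + (6, 39): same x and y₁ ≡ -y₂, so the sum is 𝒪.
5P = 𝒪, so the order is 5.

5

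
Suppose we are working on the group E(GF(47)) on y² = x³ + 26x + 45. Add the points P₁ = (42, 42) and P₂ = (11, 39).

(28, 20)

(42, 42) + (11, 39). λ = (39 - 42)/(11 - 42) ≡ 44/16 mod 47. 16⁻¹ ≡ 3 (mod 47), so λ ≡ 38.
  x = λ² - 42 - 11 = 1444 - 53 ≡ 28; y = λ·(42 - 28) - 42 ≡ 20. → (28, 20)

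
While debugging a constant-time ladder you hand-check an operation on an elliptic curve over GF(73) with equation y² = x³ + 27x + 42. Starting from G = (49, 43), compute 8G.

Repeated addition: build up to 8G.
2G: tangent at (49, 43): λ = (3·49² + 27)/(2·43) ≡ 3/13. 13⁻¹ ≡ 45 (mod 73) since 13·45 = 585 ≡ 1, so λ ≡ 3·45 ≡ 62.
  x = λ² - 49 - 49 = 3844 - 98 ≡ 23; y = λ·(49 - 23) - 43 ≡ 36. → (23, 36)
3G: (23, 36) + (49, 43). λ = (43 - 36)/(49 - 23) ≡ 7/26 mod 73. 26⁻¹ ≡ 59 (mod 73), so λ ≡ 48.
  x = λ² - 23 - 49 = 2304 - 72 ≡ 42; y = λ·(23 - 42) - 36 ≡ 1. → (42, 1)
4G: (42, 1) + (49, 43). λ = (43 - 1)/(49 - 42) ≡ 42/7 mod 73. 7⁻¹ ≡ 21 (mod 73), so λ ≡ 6.
  x = λ² - 42 - 49 = 36 - 91 ≡ 18; y = λ·(42 - 18) - 1 ≡ 70. → (18, 70)
5G: (18, 70) + (49, 43). λ = (43 - 70)/(49 - 18) ≡ 46/31 mod 73. 31⁻¹ ≡ 33 (mod 73), so λ ≡ 58.
  x = λ² - 18 - 49 = 3364 - 67 ≡ 12; y = λ·(18 - 12) - 70 ≡ 59. → (12, 59)
6G: (12, 59) + (49, 43). λ = (43 - 59)/(49 - 12) ≡ 57/37 mod 73. 37⁻¹ ≡ 2 (mod 73), so λ ≡ 41.
  x = λ² - 12 - 49 = 1681 - 61 ≡ 14; y = λ·(12 - 14) - 59 ≡ 5. → (14, 5)
7G: (14, 5) + (49, 43). λ = (43 - 5)/(49 - 14) ≡ 38/35 mod 73. 35⁻¹ ≡ 48 (mod 73), so λ ≡ 72.
  x = λ² - 14 - 49 = 5184 - 63 ≡ 11; y = λ·(14 - 11) - 5 ≡ 65. → (11, 65)
8G: (11, 65) + (49, 43). λ = (43 - 65)/(49 - 11) ≡ 51/38 mod 73. 38⁻¹ ≡ 25 (mod 73), so λ ≡ 34.
  x = λ² - 11 - 49 = 1156 - 60 ≡ 1; y = λ·(11 - 1) - 65 ≡ 56. → (1, 56)

(1, 56)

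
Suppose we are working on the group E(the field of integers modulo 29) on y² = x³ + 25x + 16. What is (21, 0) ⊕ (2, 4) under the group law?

(5, 18)

(21, 0) + (2, 4). λ = (4 - 0)/(2 - 21) ≡ 4/10 mod 29. 10⁻¹ ≡ 3 (mod 29) since 10·3 = 30 ≡ 1, so λ ≡ 12.
  x = λ² - 21 - 2 = 144 - 23 ≡ 5; y = λ·(21 - 5) - 0 ≡ 18. → (5, 18)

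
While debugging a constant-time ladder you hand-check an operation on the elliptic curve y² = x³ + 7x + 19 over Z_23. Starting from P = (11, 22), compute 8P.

(14, 3)

Repeated addition: build up to 8P.
2P: tangent at (11, 22): λ = (3·11² + 7)/(2·22) ≡ 2/21. 21⁻¹ ≡ 11 (mod 23) since 21·11 = 231 ≡ 1, so λ ≡ 2·11 ≡ 22.
  x = λ² - 11 - 11 = 484 - 22 ≡ 2; y = λ·(11 - 2) - 22 ≡ 15. → (2, 15)
3P: (2, 15) + (11, 22). λ = (22 - 15)/(11 - 2) ≡ 7/9 mod 23. 9⁻¹ ≡ 18 (mod 23) since 9·18 = 162 ≡ 1, so λ ≡ 11.
  x = λ² - 2 - 11 = 121 - 13 ≡ 16; y = λ·(2 - 16) - 15 ≡ 15. → (16, 15)
4P: (16, 15) + (11, 22). λ = (22 - 15)/(11 - 16) ≡ 7/18 mod 23. 18⁻¹ ≡ 9 (mod 23), so λ ≡ 17.
  x = λ² - 16 - 11 = 289 - 27 ≡ 9; y = λ·(16 - 9) - 15 ≡ 12. → (9, 12)
5P: (9, 12) + (11, 22). λ = (22 - 12)/(11 - 9) ≡ 10/2 mod 23. 2⁻¹ ≡ 12 (mod 23) since 2·12 = 24 ≡ 1, so λ ≡ 5.
  x = λ² - 9 - 11 = 25 - 20 ≡ 5; y = λ·(9 - 5) - 12 ≡ 8. → (5, 8)
6P: (5, 8) + (11, 22). λ = (22 - 8)/(11 - 5) ≡ 14/6 mod 23. 6⁻¹ ≡ 4 (mod 23) since 6·4 = 24 ≡ 1, so λ ≡ 10.
  x = λ² - 5 - 11 = 100 - 16 ≡ 15; y = λ·(5 - 15) - 8 ≡ 7. → (15, 7)
7P: (15, 7) + (11, 22). λ = (22 - 7)/(11 - 15) ≡ 15/19 mod 23. 19⁻¹ ≡ 17 (mod 23), so λ ≡ 2.
  x = λ² - 15 - 11 = 4 - 26 ≡ 1; y = λ·(15 - 1) - 7 ≡ 21. → (1, 21)
8P: (1, 21) + (11, 22). λ = (22 - 21)/(11 - 1) ≡ 1/10 mod 23. 10⁻¹ ≡ 7 (mod 23), so λ ≡ 7.
  x = λ² - 1 - 11 = 49 - 12 ≡ 14; y = λ·(1 - 14) - 21 ≡ 3. → (14, 3)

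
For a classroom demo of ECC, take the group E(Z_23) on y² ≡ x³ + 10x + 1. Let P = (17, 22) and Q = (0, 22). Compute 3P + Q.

First 3P:
Repeated addition: build up to 3P.
2P: tangent at (17, 22): λ = (3·17² + 10)/(2·22) ≡ 3/21. 21⁻¹ ≡ 11 (mod 23) since 21·11 = 231 ≡ 1, so λ ≡ 3·11 ≡ 10.
  x = λ² - 17 - 17 = 100 - 34 ≡ 20; y = λ·(17 - 20) - 22 ≡ 17. → (20, 17)
3P: (20, 17) + (17, 22). λ = (22 - 17)/(17 - 20) ≡ 5/20 mod 23. 20⁻¹ ≡ 15 (mod 23) since 20·15 = 300 ≡ 1, so λ ≡ 6.
  x = λ² - 20 - 17 = 36 - 37 ≡ 22; y = λ·(20 - 22) - 17 ≡ 17. → (22, 17)
3P = (22, 17).
Finally 3P + Q:
(22, 17) + (0, 22). λ = (22 - 17)/(0 - 22) ≡ 5/1 mod 23. 1⁻¹ ≡ 1 (mod 23) since 1·1 = 1 ≡ 1, so λ ≡ 5.
  x = λ² - 22 - 0 = 25 - 22 ≡ 3; y = λ·(22 - 3) - 17 ≡ 9. → (3, 9)

(3, 9)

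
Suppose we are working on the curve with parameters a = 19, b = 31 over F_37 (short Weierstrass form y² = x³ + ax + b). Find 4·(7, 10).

(20, 30)

Write P = (7, 10).
Double-and-add on 4 = (100)₂. Start with P = (7, 10) for the leading 1-bit.
double: tangent at (7, 10): λ = (3·7² + 19)/(2·10) ≡ 18/20. 20⁻¹ ≡ 13 (mod 37), so λ ≡ 18·13 ≡ 12.
  x = λ² - 7 - 7 = 144 - 14 ≡ 19; y = λ·(7 - 19) - 10 ≡ 31. → (19, 31)
double: tangent at (19, 31): λ = (3·19² + 19)/(2·31) ≡ 29/25. 25⁻¹ ≡ 3 (mod 37), so λ ≡ 29·3 ≡ 13.
  x = λ² - 19 - 19 = 169 - 38 ≡ 20; y = λ·(19 - 20) - 31 ≡ 30. → (20, 30)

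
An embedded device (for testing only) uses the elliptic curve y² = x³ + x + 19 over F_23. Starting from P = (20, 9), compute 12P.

Double-and-add on 12 = (1100)₂. Start with P = (20, 9) for the leading 1-bit.
double: tangent at (20, 9): λ = (3·20² + 1)/(2·9) ≡ 5/18. 18⁻¹ ≡ 9 (mod 23) since 18·9 = 162 ≡ 1, so λ ≡ 5·9 ≡ 22.
  x = λ² - 20 - 20 = 484 - 40 ≡ 7; y = λ·(20 - 7) - 9 ≡ 1. → (7, 1)
add P: (7, 1) + (20, 9). λ = (9 - 1)/(20 - 7) ≡ 8/13 mod 23. 13⁻¹ ≡ 16 (mod 23) since 13·16 = 208 ≡ 1, so λ ≡ 13.
  x = λ² - 7 - 20 = 169 - 27 ≡ 4; y = λ·(7 - 4) - 1 ≡ 15. → (4, 15)
double: tangent at (4, 15): λ = (3·4² + 1)/(2·15) ≡ 3/7. 7⁻¹ ≡ 10 (mod 23) since 7·10 = 70 ≡ 1, so λ ≡ 3·10 ≡ 7.
  x = λ² - 4 - 4 = 49 - 8 ≡ 18; y = λ·(4 - 18) - 15 ≡ 2. → (18, 2)
double: tangent at (18, 2): λ = (3·18² + 1)/(2·2) ≡ 7/4. 4⁻¹ ≡ 6 (mod 23) since 4·6 = 24 ≡ 1, so λ ≡ 7·6 ≡ 19.
  x = λ² - 18 - 18 = 361 - 36 ≡ 3; y = λ·(18 - 3) - 2 ≡ 7. → (3, 7)

(3, 7)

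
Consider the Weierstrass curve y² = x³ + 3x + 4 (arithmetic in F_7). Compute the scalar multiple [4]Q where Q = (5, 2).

(0, 5)

Double-and-add on 4 = (100)₂. Start with Q = (5, 2) for the leading 1-bit.
double: tangent at (5, 2): λ = (3·5² + 3)/(2·2) ≡ 1/4. 4⁻¹ ≡ 2 (mod 7), so λ ≡ 1·2 ≡ 2.
  x = λ² - 5 - 5 = 4 - 10 ≡ 1; y = λ·(5 - 1) - 2 ≡ 6. → (1, 6)
double: tangent at (1, 6): λ = (3·1² + 3)/(2·6) ≡ 6/5. 5⁻¹ ≡ 3 (mod 7) since 5·3 = 15 ≡ 1, so λ ≡ 6·3 ≡ 4.
  x = λ² - 1 - 1 = 16 - 2 ≡ 0; y = λ·(1 - 0) - 6 ≡ 5. → (0, 5)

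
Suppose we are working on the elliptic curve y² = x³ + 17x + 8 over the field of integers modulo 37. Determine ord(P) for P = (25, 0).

2

2P: (25, 0) + (25, 0): same x and y₁ ≡ -y₂, so the sum is the point at infinity.
2P = the point at infinity, so the order is 2.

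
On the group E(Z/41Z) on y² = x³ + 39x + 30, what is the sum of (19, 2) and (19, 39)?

The two points share x = 19 and their y-coordinates satisfy 2 + 39 ≡ 0 (mod 41), so they are inverses. Their sum is 𝒪.

O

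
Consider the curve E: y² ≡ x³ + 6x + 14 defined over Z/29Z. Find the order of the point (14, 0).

2P: (14, 0) + (14, 0): same x and y₁ ≡ -y₂, so the sum is the point at infinity.
2P = the point at infinity, so the order is 2.

2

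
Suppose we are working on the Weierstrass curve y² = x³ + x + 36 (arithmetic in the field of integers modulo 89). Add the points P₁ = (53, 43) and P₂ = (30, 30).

(53, 43) + (30, 30). λ = (30 - 43)/(30 - 53) ≡ 76/66 mod 89. 66⁻¹ ≡ 58 (mod 89), so λ ≡ 47.
  x = λ² - 53 - 30 = 2209 - 83 ≡ 79; y = λ·(53 - 79) - 43 ≡ 70. → (79, 70)

(79, 70)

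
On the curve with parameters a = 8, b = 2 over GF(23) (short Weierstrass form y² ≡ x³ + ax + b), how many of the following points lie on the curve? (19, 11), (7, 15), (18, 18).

(19, 11): 11² ≡ 6, rhs ≡ 21 → off.
(7, 15): 15² ≡ 18, rhs ≡ 10 → off.
(18, 18): 18² ≡ 2, rhs ≡ 21 → off.

0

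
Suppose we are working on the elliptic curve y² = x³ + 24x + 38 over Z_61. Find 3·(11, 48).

(10, 34)

Write Q = (11, 48).
Repeated addition: build up to 3Q.
2Q: tangent at (11, 48): λ = (3·11² + 24)/(2·48) ≡ 21/35. 35⁻¹ ≡ 7 (mod 61), so λ ≡ 21·7 ≡ 25.
  x = λ² - 11 - 11 = 625 - 22 ≡ 54; y = λ·(11 - 54) - 48 ≡ 36. → (54, 36)
3Q: (54, 36) + (11, 48). λ = (48 - 36)/(11 - 54) ≡ 12/18 mod 61. 18⁻¹ ≡ 17 (mod 61), so λ ≡ 21.
  x = λ² - 54 - 11 = 441 - 65 ≡ 10; y = λ·(54 - 10) - 36 ≡ 34. → (10, 34)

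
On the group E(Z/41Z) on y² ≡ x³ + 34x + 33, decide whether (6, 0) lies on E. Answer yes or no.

no

y² = 0² ≡ 0; x³ + 34x + 33 = 453 ≡ 2 (mod 41). 0 ≠ 2.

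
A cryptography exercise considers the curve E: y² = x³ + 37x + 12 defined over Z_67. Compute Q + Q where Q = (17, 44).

tangent at (17, 44): λ = (3·17² + 37)/(2·44) ≡ 33/21. 21⁻¹ ≡ 16 (mod 67), so λ ≡ 33·16 ≡ 59.
  x = λ² - 17 - 17 = 3481 - 34 ≡ 30; y = λ·(17 - 30) - 44 ≡ 60. → (30, 60)

(30, 60)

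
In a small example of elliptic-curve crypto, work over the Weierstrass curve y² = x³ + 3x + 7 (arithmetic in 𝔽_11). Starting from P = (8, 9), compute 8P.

(10, 5)

Repeated addition: build up to 8P.
2P: tangent at (8, 9): λ = (3·8² + 3)/(2·9) ≡ 8/7. 7⁻¹ ≡ 8 (mod 11), so λ ≡ 8·8 ≡ 9.
  x = λ² - 8 - 8 = 81 - 16 ≡ 10; y = λ·(8 - 10) - 9 ≡ 6. → (10, 6)
3P: (10, 6) + (8, 9). λ = (9 - 6)/(8 - 10) ≡ 3/9 mod 11. 9⁻¹ ≡ 5 (mod 11), so λ ≡ 4.
  x = λ² - 10 - 8 = 16 - 18 ≡ 9; y = λ·(10 - 9) - 6 ≡ 9. → (9, 9)
4P: (9, 9) + (8, 9). λ = (9 - 9)/(8 - 9) ≡ 0/10 mod 11. 10⁻¹ ≡ 10 (mod 11) since 10·10 = 100 ≡ 1, so λ ≡ 0.
  x = λ² - 9 - 8 = 0 - 17 ≡ 5; y = λ·(9 - 5) - 9 ≡ 2. → (5, 2)
5P: (5, 2) + (8, 9). λ = (9 - 2)/(8 - 5) ≡ 7/3 mod 11. 3⁻¹ ≡ 4 (mod 11), so λ ≡ 6.
  x = λ² - 5 - 8 = 36 - 13 ≡ 1; y = λ·(5 - 1) - 2 ≡ 0. → (1, 0)
6P: (1, 0) + (8, 9). λ = (9 - 0)/(8 - 1) ≡ 9/7 mod 11. 7⁻¹ ≡ 8 (mod 11), so λ ≡ 6.
  x = λ² - 1 - 8 = 36 - 9 ≡ 5; y = λ·(1 - 5) - 0 ≡ 9. → (5, 9)
7P: (5, 9) + (8, 9). λ = (9 - 9)/(8 - 5) ≡ 0/3 mod 11. 3⁻¹ ≡ 4 (mod 11) since 3·4 = 12 ≡ 1, so λ ≡ 0.
  x = λ² - 5 - 8 = 0 - 13 ≡ 9; y = λ·(5 - 9) - 9 ≡ 2. → (9, 2)
8P: (9, 2) + (8, 9). λ = (9 - 2)/(8 - 9) ≡ 7/10 mod 11. 10⁻¹ ≡ 10 (mod 11), so λ ≡ 4.
  x = λ² - 9 - 8 = 16 - 17 ≡ 10; y = λ·(9 - 10) - 2 ≡ 5. → (10, 5)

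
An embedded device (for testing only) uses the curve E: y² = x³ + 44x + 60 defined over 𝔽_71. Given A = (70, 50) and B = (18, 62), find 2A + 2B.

First 2A:
Repeated addition: build up to 2A.
2A: tangent at (70, 50): λ = (3·70² + 44)/(2·50) ≡ 47/29. 29⁻¹ ≡ 49 (mod 71) since 29·49 = 1421 ≡ 1, so λ ≡ 47·49 ≡ 31.
  x = λ² - 70 - 70 = 961 - 140 ≡ 40; y = λ·(70 - 40) - 50 ≡ 28. → (40, 28)
2A = (40, 28).
Next 2B:
Repeated addition: build up to 2B.
2B: tangent at (18, 62): λ = (3·18² + 44)/(2·62) ≡ 22/53. 53⁻¹ ≡ 67 (mod 71) since 53·67 = 3551 ≡ 1, so λ ≡ 22·67 ≡ 54.
  x = λ² - 18 - 18 = 2916 - 36 ≡ 40; y = λ·(18 - 40) - 62 ≡ 28. → (40, 28)
2B = (40, 28).
Finally 2A + 2B:
tangent at (40, 28): λ = (3·40² + 44)/(2·28) ≡ 16/56. 56⁻¹ ≡ 52 (mod 71) since 56·52 = 2912 ≡ 1, so λ ≡ 16·52 ≡ 51.
  x = λ² - 40 - 40 = 2601 - 80 ≡ 36; y = λ·(40 - 36) - 28 ≡ 34. → (36, 34)

(36, 34)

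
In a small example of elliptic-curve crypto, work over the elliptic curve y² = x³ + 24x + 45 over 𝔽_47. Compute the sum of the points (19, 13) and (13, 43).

(19, 13) + (13, 43). λ = (43 - 13)/(13 - 19) ≡ 30/41 mod 47. 41⁻¹ ≡ 39 (mod 47), so λ ≡ 42.
  x = λ² - 19 - 13 = 1764 - 32 ≡ 40; y = λ·(19 - 40) - 13 ≡ 45. → (40, 45)

(40, 45)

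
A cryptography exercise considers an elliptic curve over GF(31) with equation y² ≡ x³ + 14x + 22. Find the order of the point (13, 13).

11

2P: tangent at (13, 13): λ = (3·13² + 14)/(2·13) ≡ 25/26. 26⁻¹ ≡ 6 (mod 31) since 26·6 = 156 ≡ 1, so λ ≡ 25·6 ≡ 26.
  x = λ² - 13 - 13 = 676 - 26 ≡ 30; y = λ·(13 - 30) - 13 ≡ 10. → (30, 10)
3P: (30, 10) + (13, 13). λ = (13 - 10)/(13 - 30) ≡ 3/14 mod 31. 14⁻¹ ≡ 20 (mod 31) since 14·20 = 280 ≡ 1, so λ ≡ 29.
  x = λ² - 30 - 13 = 841 - 43 ≡ 23; y = λ·(30 - 23) - 10 ≡ 7. → (23, 7)
4P: (23, 7) + (13, 13). λ = (13 - 7)/(13 - 23) ≡ 6/21 mod 31. 21⁻¹ ≡ 3 (mod 31), so λ ≡ 18.
  x = λ² - 23 - 13 = 324 - 36 ≡ 9; y = λ·(23 - 9) - 7 ≡ 28. → (9, 28)
5P: (9, 28) + (13, 13). λ = (13 - 28)/(13 - 9) ≡ 16/4 mod 31. 4⁻¹ ≡ 8 (mod 31) since 4·8 = 32 ≡ 1, so λ ≡ 4.
  x = λ² - 9 - 13 = 16 - 22 ≡ 25; y = λ·(9 - 25) - 28 ≡ 1. → (25, 1)
6P: (25, 1) + (13, 13). λ = (13 - 1)/(13 - 25) ≡ 12/19 mod 31. 19⁻¹ ≡ 18 (mod 31) since 19·18 = 342 ≡ 1, so λ ≡ 30.
  x = λ² - 25 - 13 = 900 - 38 ≡ 25; y = λ·(25 - 25) - 1 ≡ 30. → (25, 30)
7P: (25, 30) + (13, 13). λ = (13 - 30)/(13 - 25) ≡ 14/19 mod 31. 19⁻¹ ≡ 18 (mod 31) since 19·18 = 342 ≡ 1, so λ ≡ 4.
  x = λ² - 25 - 13 = 16 - 38 ≡ 9; y = λ·(25 - 9) - 30 ≡ 3. → (9, 3)
8P: (9, 3) + (13, 13). λ = (13 - 3)/(13 - 9) ≡ 10/4 mod 31. 4⁻¹ ≡ 8 (mod 31), so λ ≡ 18.
  x = λ² - 9 - 13 = 324 - 22 ≡ 23; y = λ·(9 - 23) - 3 ≡ 24. → (23, 24)
9P: (23, 24) + (13, 13). λ = (13 - 24)/(13 - 23) ≡ 20/21 mod 31. 21⁻¹ ≡ 3 (mod 31) since 21·3 = 63 ≡ 1, so λ ≡ 29.
  x = λ² - 23 - 13 = 841 - 36 ≡ 30; y = λ·(23 - 30) - 24 ≡ 21. → (30, 21)
10P: (30, 21) + (13, 13). λ = (13 - 21)/(13 - 30) ≡ 23/14 mod 31. 14⁻¹ ≡ 20 (mod 31) since 14·20 = 280 ≡ 1, so λ ≡ 26.
  x = λ² - 30 - 13 = 676 - 43 ≡ 13; y = λ·(30 - 13) - 21 ≡ 18. → (13, 18)
11P: (13, 18) + (13, 13): same x and y₁ ≡ -y₂, so the sum is O.
11P = O, so the order is 11.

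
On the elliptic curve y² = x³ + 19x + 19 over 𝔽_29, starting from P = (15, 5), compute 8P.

Repeated addition: build up to 8P.
2P: tangent at (15, 5): λ = (3·15² + 19)/(2·5) ≡ 27/10. 10⁻¹ ≡ 3 (mod 29), so λ ≡ 27·3 ≡ 23.
  x = λ² - 15 - 15 = 529 - 30 ≡ 6; y = λ·(15 - 6) - 5 ≡ 28. → (6, 28)
3P: (6, 28) + (15, 5). λ = (5 - 28)/(15 - 6) ≡ 6/9 mod 29. 9⁻¹ ≡ 13 (mod 29), so λ ≡ 20.
  x = λ² - 6 - 15 = 400 - 21 ≡ 2; y = λ·(6 - 2) - 28 ≡ 23. → (2, 23)
4P: (2, 23) + (15, 5). λ = (5 - 23)/(15 - 2) ≡ 11/13 mod 29. 13⁻¹ ≡ 9 (mod 29), so λ ≡ 12.
  x = λ² - 2 - 15 = 144 - 17 ≡ 11; y = λ·(2 - 11) - 23 ≡ 14. → (11, 14)
5P: (11, 14) + (15, 5). λ = (5 - 14)/(15 - 11) ≡ 20/4 mod 29. 4⁻¹ ≡ 22 (mod 29), so λ ≡ 5.
  x = λ² - 11 - 15 = 25 - 26 ≡ 28; y = λ·(11 - 28) - 14 ≡ 17. → (28, 17)
6P: (28, 17) + (15, 5). λ = (5 - 17)/(15 - 28) ≡ 17/16 mod 29. 16⁻¹ ≡ 20 (mod 29) since 16·20 = 320 ≡ 1, so λ ≡ 21.
  x = λ² - 28 - 15 = 441 - 43 ≡ 21; y = λ·(28 - 21) - 17 ≡ 14. → (21, 14)
7P: (21, 14) + (15, 5). λ = (5 - 14)/(15 - 21) ≡ 20/23 mod 29. 23⁻¹ ≡ 24 (mod 29) since 23·24 = 552 ≡ 1, so λ ≡ 16.
  x = λ² - 21 - 15 = 256 - 36 ≡ 17; y = λ·(21 - 17) - 14 ≡ 21. → (17, 21)
8P: (17, 21) + (15, 5). λ = (5 - 21)/(15 - 17) ≡ 13/27 mod 29. 27⁻¹ ≡ 14 (mod 29) since 27·14 = 378 ≡ 1, so λ ≡ 8.
  x = λ² - 17 - 15 = 64 - 32 ≡ 3; y = λ·(17 - 3) - 21 ≡ 4. → (3, 4)

(3, 4)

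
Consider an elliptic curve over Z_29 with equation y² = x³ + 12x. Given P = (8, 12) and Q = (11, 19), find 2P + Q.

First 2P:
Repeated addition: build up to 2P.
2P: tangent at (8, 12): λ = (3·8² + 12)/(2·12) ≡ 1/24. 24⁻¹ ≡ 23 (mod 29) since 24·23 = 552 ≡ 1, so λ ≡ 1·23 ≡ 23.
  x = λ² - 8 - 8 = 529 - 16 ≡ 20; y = λ·(8 - 20) - 12 ≡ 2. → (20, 2)
2P = (20, 2).
Finally 2P + Q:
(20, 2) + (11, 19). λ = (19 - 2)/(11 - 20) ≡ 17/20 mod 29. 20⁻¹ ≡ 16 (mod 29), so λ ≡ 11.
  x = λ² - 20 - 11 = 121 - 31 ≡ 3; y = λ·(20 - 3) - 2 ≡ 11. → (3, 11)

(3, 11)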